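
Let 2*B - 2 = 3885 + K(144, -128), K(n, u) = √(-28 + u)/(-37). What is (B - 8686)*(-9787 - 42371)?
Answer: 351675315 + 52158*I*√39/37 ≈ 3.5168e+8 + 8803.4*I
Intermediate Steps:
K(n, u) = -√(-28 + u)/37 (K(n, u) = √(-28 + u)*(-1/37) = -√(-28 + u)/37)
B = 3887/2 - I*√39/37 (B = 1 + (3885 - √(-28 - 128)/37)/2 = 1 + (3885 - 2*I*√39/37)/2 = 1 + (3885/2 - I*√39/37) = 3887/2 - I*√39/37 ≈ 1943.5 - 0.16878*I)
(B - 8686)*(-9787 - 42371) = ((3887/2 - I*√39/37) - 8686)*(-9787 - 42371) = (-13485/2 - I*√39/37)*(-52158) = 351675315 + 52158*I*√39/37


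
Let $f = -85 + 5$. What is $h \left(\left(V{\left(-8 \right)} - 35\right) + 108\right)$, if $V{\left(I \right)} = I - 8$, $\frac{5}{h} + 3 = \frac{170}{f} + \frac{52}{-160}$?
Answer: $- \frac{5700}{109} \approx -52.294$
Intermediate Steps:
$f = -80$
$h = - \frac{100}{109}$ ($h = \frac{5}{-3 + \left(\frac{170}{-80} + \frac{52}{-160}\right)} = \frac{5}{-3 + \left(170 \left(- \frac{1}{80}\right) + 52 \left(- \frac{1}{160}\right)\right)} = \frac{5}{-3 - \frac{49}{20}} = \frac{5}{- \frac{109}{20}} = 5 \left(- \frac{20}{109}\right) = - \frac{100}{109} \approx -0.91743$)
$V{\left(I \right)} = -8 + I$
$h \left(\left(V{\left(-8 \right)} - 35\right) + 108\right) = - \frac{100 \left(\left(\left(-8 - 8\right) - 35\right) + 108\right)}{109} = - \frac{100 \left(\left(-16 - 35\right) + 108\right)}{109} = - \frac{100 \left(-51 + 108\right)}{109} = \left(- \frac{100}{109}\right) 57 = - \frac{5700}{109}$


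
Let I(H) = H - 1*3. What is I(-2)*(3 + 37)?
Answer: -200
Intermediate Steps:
I(H) = -3 + H (I(H) = H - 3 = -3 + H)
I(-2)*(3 + 37) = (-3 - 2)*(3 + 37) = -5*40 = -200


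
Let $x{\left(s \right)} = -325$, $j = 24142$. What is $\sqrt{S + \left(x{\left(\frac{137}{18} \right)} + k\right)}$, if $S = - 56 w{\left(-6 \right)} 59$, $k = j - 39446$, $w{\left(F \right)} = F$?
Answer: $\sqrt{4195} \approx 64.769$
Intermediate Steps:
$k = -15304$ ($k = 24142 - 39446 = -15304$)
$S = 19824$ ($S = \left(-56\right) \left(-6\right) 59 = 336 \cdot 59 = 19824$)
$\sqrt{S + \left(x{\left(\frac{137}{18} \right)} + k\right)} = \sqrt{19824 - 15629} = \sqrt{4195}$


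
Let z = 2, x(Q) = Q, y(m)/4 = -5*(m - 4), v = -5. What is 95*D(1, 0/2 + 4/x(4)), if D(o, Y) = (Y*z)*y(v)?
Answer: 34200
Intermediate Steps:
y(m) = 80 - 20*m (y(m) = 4*(-5*(m - 4)) = 4*(-5*(-4 + m)) = 4*(20 - 5*m) = 80 - 20*m)
D(o, Y) = 360*Y (D(o, Y) = (Y*2)*(80 - 20*(-5)) = (2*Y)*(80 + 100) = (2*Y)*180 = 360*Y)
95*D(1, 0/2 + 4/x(4)) = 95*(360*(0/2 + 4/4)) = 95*(360*(0*(½) + 4*(¼))) = 95*(360*(0 + 1)) = 95*(360*1) = 95*360 = 34200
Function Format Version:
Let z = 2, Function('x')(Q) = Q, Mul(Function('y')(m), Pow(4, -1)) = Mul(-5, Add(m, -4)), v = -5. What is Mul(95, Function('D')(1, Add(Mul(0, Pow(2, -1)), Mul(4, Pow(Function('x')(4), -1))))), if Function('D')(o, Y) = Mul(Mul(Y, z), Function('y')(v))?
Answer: 34200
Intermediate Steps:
Function('y')(m) = Add(80, Mul(-20, m)) (Function('y')(m) = Mul(4, Mul(-5, Add(m, -4))) = Mul(4, Mul(-5, Add(-4, m))) = Mul(4, Add(20, Mul(-5, m))) = Add(80, Mul(-20, m)))
Function('D')(o, Y) = Mul(360, Y) (Function('D')(o, Y) = Mul(Mul(Y, 2), Add(80, Mul(-20, -5))) = Mul(Mul(2, Y), Add(80, 100)) = Mul(Mul(2, Y), 180) = Mul(360, Y))
Mul(95, Function('D')(1, Add(Mul(0, Pow(2, -1)), Mul(4, Pow(Function('x')(4), -1))))) = Mul(95, Mul(360, Add(Mul(0, Pow(2, -1)), Mul(4, Pow(4, -1))))) = Mul(95, Mul(360, Add(Mul(0, Rational(1, 2)), Mul(4, Rational(1, 4))))) = Mul(95, Mul(360, Add(0, 1))) = Mul(95, Mul(360, 1)) = Mul(95, 360) = 34200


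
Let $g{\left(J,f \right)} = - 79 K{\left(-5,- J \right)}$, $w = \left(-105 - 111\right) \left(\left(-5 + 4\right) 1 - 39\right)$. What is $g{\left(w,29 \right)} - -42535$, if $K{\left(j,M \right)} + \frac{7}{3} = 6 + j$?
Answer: $\frac{127921}{3} \approx 42640.0$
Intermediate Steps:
$K{\left(j,M \right)} = \frac{11}{3} + j$ ($K{\left(j,M \right)} = - \frac{7}{3} + \left(6 + j\right) = \frac{11}{3} + j$)
$w = 8640$ ($w = - 216 \left(\left(-1\right) 1 - 39\right) = - 216 \left(-1 - 39\right) = \left(-216\right) \left(-40\right) = 8640$)
$g{\left(J,f \right)} = \frac{316}{3}$ ($g{\left(J,f \right)} = - 79 \left(\frac{11}{3} - 5\right) = \left(-79\right) \left(- \frac{4}{3}\right) = \frac{316}{3}$)
$g{\left(w,29 \right)} - -42535 = \frac{316}{3} - -42535 = \frac{316}{3} + 42535 = \frac{127921}{3}$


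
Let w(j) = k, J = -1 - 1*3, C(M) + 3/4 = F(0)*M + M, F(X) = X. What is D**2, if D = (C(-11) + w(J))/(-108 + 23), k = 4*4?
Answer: 1/400 ≈ 0.0025000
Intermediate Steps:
C(M) = -3/4 + M (C(M) = -3/4 + (0*M + M) = -3/4 + (0 + M) = -3/4 + M)
J = -4 (J = -1 - 3 = -4)
k = 16
w(j) = 16
D = -1/20 (D = ((-3/4 - 11) + 16)/(-108 + 23) = (-47/4 + 16)/(-85) = (17/4)*(-1/85) = -1/20 ≈ -0.050000)
D**2 = (-1/20)**2 = 1/400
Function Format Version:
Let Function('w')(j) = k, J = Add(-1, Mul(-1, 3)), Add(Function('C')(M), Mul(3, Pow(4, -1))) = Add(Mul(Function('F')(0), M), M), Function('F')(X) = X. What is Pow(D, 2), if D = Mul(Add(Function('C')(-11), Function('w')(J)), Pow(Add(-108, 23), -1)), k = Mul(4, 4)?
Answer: Rational(1, 400) ≈ 0.0025000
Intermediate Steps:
Function('C')(M) = Add(Rational(-3, 4), M) (Function('C')(M) = Add(Rational(-3, 4), Add(Mul(0, M), M)) = Add(Rational(-3, 4), Add(0, M)) = Add(Rational(-3, 4), M))
J = -4 (J = Add(-1, -3) = -4)
k = 16
Function('w')(j) = 16
D = Rational(-1, 20) (D = Mul(Add(Add(Rational(-3, 4), -11), 16), Pow(Add(-108, 23), -1)) = Mul(Add(Rational(-47, 4), 16), Pow(-85, -1)) = Mul(Rational(17, 4), Rational(-1, 85)) = Rational(-1, 20) ≈ -0.050000)
Pow(D, 2) = Pow(Rational(-1, 20), 2) = Rational(1, 400)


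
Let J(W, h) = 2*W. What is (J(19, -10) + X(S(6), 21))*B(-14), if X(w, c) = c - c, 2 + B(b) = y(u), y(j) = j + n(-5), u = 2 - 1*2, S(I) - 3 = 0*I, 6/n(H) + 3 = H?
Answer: -209/2 ≈ -104.50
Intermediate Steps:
n(H) = 6/(-3 + H)
S(I) = 3 (S(I) = 3 + 0*I = 3 + 0 = 3)
u = 0 (u = 2 - 2 = 0)
y(j) = -¾ + j (y(j) = j + 6/(-3 - 5) = j + 6/(-8) = j + 6*(-⅛) = j - ¾ = -¾ + j)
B(b) = -11/4 (B(b) = -2 + (-¾ + 0) = -2 - ¾ = -11/4)
X(w, c) = 0
(J(19, -10) + X(S(6), 21))*B(-14) = (2*19 + 0)*(-11/4) = (38 + 0)*(-11/4) = 38*(-11/4) = -209/2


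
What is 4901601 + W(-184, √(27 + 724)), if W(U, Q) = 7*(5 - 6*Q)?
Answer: 4901636 - 42*√751 ≈ 4.9005e+6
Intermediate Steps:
W(U, Q) = 35 - 42*Q
4901601 + W(-184, √(27 + 724)) = 4901601 + (35 - 42*√(27 + 724)) = 4901601 + (35 - 42*√751) = 4901636 - 42*√751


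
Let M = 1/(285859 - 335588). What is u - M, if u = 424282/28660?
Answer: 10549574119/712616570 ≈ 14.804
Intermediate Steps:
u = 212141/14330 (u = 424282*(1/28660) = 212141/14330 ≈ 14.804)
M = -1/49729 (M = 1/(-49729) = -1/49729 ≈ -2.0109e-5)
u - M = 212141/14330 - 1*(-1/49729) = 212141/14330 + 1/49729 = 10549574119/712616570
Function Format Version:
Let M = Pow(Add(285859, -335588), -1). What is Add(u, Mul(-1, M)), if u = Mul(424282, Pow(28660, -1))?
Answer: Rational(10549574119, 712616570) ≈ 14.804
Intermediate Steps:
u = Rational(212141, 14330) (u = Mul(424282, Rational(1, 28660)) = Rational(212141, 14330) ≈ 14.804)
M = Rational(-1, 49729) (M = Pow(-49729, -1) = Rational(-1, 49729) ≈ -2.0109e-5)
Add(u, Mul(-1, M)) = Add(Rational(212141, 14330), Mul(-1, Rational(-1, 49729))) = Add(Rational(212141, 14330), Rational(1, 49729)) = Rational(10549574119, 712616570)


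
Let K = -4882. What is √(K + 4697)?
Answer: I*√185 ≈ 13.601*I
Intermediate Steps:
√(K + 4697) = √(-4882 + 4697) = √(-185) = I*√185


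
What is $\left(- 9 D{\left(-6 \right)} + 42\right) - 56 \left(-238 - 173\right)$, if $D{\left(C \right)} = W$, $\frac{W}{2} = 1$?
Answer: $23040$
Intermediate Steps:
$W = 2$ ($W = 2 \cdot 1 = 2$)
$D{\left(C \right)} = 2$
$\left(- 9 D{\left(-6 \right)} + 42\right) - 56 \left(-238 - 173\right) = \left(\left(-9\right) 2 + 42\right) - 56 \left(-238 - 173\right) = \left(-18 + 42\right) - 56 \left(-238 - 173\right) = 24 - -23016 = 24 + 23016 = 23040$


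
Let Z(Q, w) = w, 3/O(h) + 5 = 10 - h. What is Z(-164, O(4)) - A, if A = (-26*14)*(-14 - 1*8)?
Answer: -8005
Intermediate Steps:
O(h) = 3/(5 - h) (O(h) = 3/(-5 + (10 - h)) = 3/(5 - h))
A = 8008 (A = -364*(-14 - 8) = -364*(-22) = 8008)
Z(-164, O(4)) - A = -3/(-5 + 4) - 1*8008 = -3/(-1) - 8008 = -3*(-1) - 8008 = 3 - 8008 = -8005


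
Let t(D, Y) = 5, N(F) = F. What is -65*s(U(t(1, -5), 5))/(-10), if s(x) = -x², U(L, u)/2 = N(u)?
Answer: -650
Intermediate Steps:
U(L, u) = 2*u
-65*s(U(t(1, -5), 5))/(-10) = -65*-(2*5)²/(-10) = -65*-1*10²*(-⅒) = -65*-1*100*(-⅒) = -65*(-100*(-⅒)) = -65*10 = -1*650 = -650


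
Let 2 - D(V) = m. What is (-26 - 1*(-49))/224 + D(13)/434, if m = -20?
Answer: 1065/6944 ≈ 0.15337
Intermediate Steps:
D(V) = 22 (D(V) = 2 - 1*(-20) = 2 + 20 = 22)
(-26 - 1*(-49))/224 + D(13)/434 = (-26 - 1*(-49))/224 + 22/434 = (-26 + 49)*(1/224) + 22*(1/434) = 23*(1/224) + 11/217 = 23/224 + 11/217 = 1065/6944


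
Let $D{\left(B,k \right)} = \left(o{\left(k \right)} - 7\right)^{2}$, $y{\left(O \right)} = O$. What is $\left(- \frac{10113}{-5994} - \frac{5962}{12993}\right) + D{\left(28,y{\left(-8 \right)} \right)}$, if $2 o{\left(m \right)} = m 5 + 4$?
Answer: $\frac{5418965359}{8653338} \approx 626.23$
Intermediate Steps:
$o{\left(m \right)} = 2 + \frac{5 m}{2}$ ($o{\left(m \right)} = \frac{m 5 + 4}{2} = \frac{5 m + 4}{2} = \frac{4 + 5 m}{2} = 2 + \frac{5 m}{2}$)
$D{\left(B,k \right)} = \left(-5 + \frac{5 k}{2}\right)^{2}$ ($D{\left(B,k \right)} = \left(\left(2 + \frac{5 k}{2}\right) - 7\right)^{2} = \left(-5 + \frac{5 k}{2}\right)^{2}$)
$\left(- \frac{10113}{-5994} - \frac{5962}{12993}\right) + D{\left(28,y{\left(-8 \right)} \right)} = \left(- \frac{10113}{-5994} - \frac{5962}{12993}\right) + \frac{25 \left(-2 - 8\right)^{2}}{4} = \left(\left(-10113\right) \left(- \frac{1}{5994}\right) - \frac{5962}{12993}\right) + \frac{25 \left(-10\right)^{2}}{4} = \left(\frac{3371}{1998} - \frac{5962}{12993}\right) + \frac{25}{4} \cdot 100 = \frac{10629109}{8653338} + 625 = \frac{5418965359}{8653338}$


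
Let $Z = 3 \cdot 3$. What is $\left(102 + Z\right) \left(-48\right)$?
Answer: $-5328$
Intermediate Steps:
$Z = 9$
$\left(102 + Z\right) \left(-48\right) = \left(102 + 9\right) \left(-48\right) = 111 \left(-48\right) = -5328$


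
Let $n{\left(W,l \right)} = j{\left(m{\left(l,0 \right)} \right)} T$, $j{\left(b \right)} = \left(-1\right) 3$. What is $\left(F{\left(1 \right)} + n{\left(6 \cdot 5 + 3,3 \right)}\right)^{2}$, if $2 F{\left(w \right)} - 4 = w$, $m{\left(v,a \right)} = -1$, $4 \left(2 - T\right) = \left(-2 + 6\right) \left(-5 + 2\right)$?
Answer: $\frac{625}{4} \approx 156.25$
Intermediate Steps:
$T = 5$ ($T = 2 - \frac{\left(-2 + 6\right) \left(-5 + 2\right)}{4} = 2 - \frac{4 \left(-3\right)}{4} = 2 - -3 = 2 + 3 = 5$)
$j{\left(b \right)} = -3$
$F{\left(w \right)} = 2 + \frac{w}{2}$
$n{\left(W,l \right)} = -15$ ($n{\left(W,l \right)} = \left(-3\right) 5 = -15$)
$\left(F{\left(1 \right)} + n{\left(6 \cdot 5 + 3,3 \right)}\right)^{2} = \left(\left(2 + \frac{1}{2} \cdot 1\right) - 15\right)^{2} = \left(\left(2 + \frac{1}{2}\right) - 15\right)^{2} = \left(\frac{5}{2} - 15\right)^{2} = \left(- \frac{25}{2}\right)^{2} = \frac{625}{4}$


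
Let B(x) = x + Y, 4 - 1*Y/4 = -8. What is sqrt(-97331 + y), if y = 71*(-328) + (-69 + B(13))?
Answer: 3*I*sqrt(13403) ≈ 347.31*I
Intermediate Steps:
Y = 48 (Y = 16 - 4*(-8) = 16 + 32 = 48)
B(x) = 48 + x (B(x) = x + 48 = 48 + x)
y = -23296 (y = 71*(-328) + (-69 + (48 + 13)) = -23288 + (-69 + 61) = -23288 - 8 = -23296)
sqrt(-97331 + y) = sqrt(-97331 - 23296) = sqrt(-120627) = 3*I*sqrt(13403)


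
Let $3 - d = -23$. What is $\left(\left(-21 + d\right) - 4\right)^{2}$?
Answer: $1$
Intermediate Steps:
$d = 26$ ($d = 3 - -23 = 3 + 23 = 26$)
$\left(\left(-21 + d\right) - 4\right)^{2} = \left(\left(-21 + 26\right) - 4\right)^{2} = \left(5 - 4\right)^{2} = 1^{2} = 1$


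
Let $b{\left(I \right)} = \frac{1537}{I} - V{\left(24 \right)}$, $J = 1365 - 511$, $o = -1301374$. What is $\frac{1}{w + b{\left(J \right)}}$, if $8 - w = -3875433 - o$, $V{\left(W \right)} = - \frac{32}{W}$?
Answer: $\frac{2562}{6594767681} \approx 3.8849 \cdot 10^{-7}$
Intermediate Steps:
$J = 854$
$w = 2574067$ ($w = 8 - \left(-3875433 - -1301374\right) = 8 - \left(-3875433 + 1301374\right) = 8 - -2574059 = 8 + 2574059 = 2574067$)
$b{\left(I \right)} = \frac{4}{3} + \frac{1537}{I}$ ($b{\left(I \right)} = \frac{1537}{I} - - \frac{32}{24} = \frac{1537}{I} - \left(-32\right) \frac{1}{24} = \frac{1537}{I} - - \frac{4}{3} = \frac{1537}{I} + \frac{4}{3} = \frac{4}{3} + \frac{1537}{I}$)
$\frac{1}{w + b{\left(J \right)}} = \frac{1}{2574067 + \left(\frac{4}{3} + \frac{1537}{854}\right)} = \frac{1}{2574067 + \frac{8027}{2562}} = \frac{1}{\frac{6594767681}{2562}} = \frac{2562}{6594767681}$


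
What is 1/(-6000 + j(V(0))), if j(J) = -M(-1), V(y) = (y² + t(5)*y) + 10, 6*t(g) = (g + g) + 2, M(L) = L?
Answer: -1/5999 ≈ -0.00016669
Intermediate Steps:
t(g) = ⅓ + g/3 (t(g) = ((g + g) + 2)/6 = (2*g + 2)/6 = (2 + 2*g)/6 = ⅓ + g/3)
V(y) = 10 + y² + 2*y (V(y) = (y² + (⅓ + (⅓)*5)*y) + 10 = (y² + (⅓ + 5/3)*y) + 10 = (y² + 2*y) + 10 = 10 + y² + 2*y)
j(J) = 1 (j(J) = -1*(-1) = 1)
1/(-6000 + j(V(0))) = 1/(-6000 + 1) = 1/(-5999) = -1/5999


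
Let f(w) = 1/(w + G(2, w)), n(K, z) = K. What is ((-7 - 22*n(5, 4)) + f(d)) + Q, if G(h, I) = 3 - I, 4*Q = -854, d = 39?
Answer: -1981/6 ≈ -330.17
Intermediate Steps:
Q = -427/2 (Q = (¼)*(-854) = -427/2 ≈ -213.50)
f(w) = ⅓ (f(w) = 1/(w + (3 - w)) = 1/3 = ⅓)
((-7 - 22*n(5, 4)) + f(d)) + Q = ((-7 - 22*5) + ⅓) - 427/2 = ((-7 - 110) + ⅓) - 427/2 = (-117 + ⅓) - 427/2 = -350/3 - 427/2 = -1981/6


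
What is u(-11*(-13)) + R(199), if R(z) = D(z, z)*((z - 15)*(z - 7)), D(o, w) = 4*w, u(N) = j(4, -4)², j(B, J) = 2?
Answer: 28121092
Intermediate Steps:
u(N) = 4 (u(N) = 2² = 4)
R(z) = 4*z*(-15 + z)*(-7 + z) (R(z) = (4*z)*((z - 15)*(z - 7)) = (4*z)*((-15 + z)*(-7 + z)) = 4*z*(-15 + z)*(-7 + z))
u(-11*(-13)) + R(199) = 4 + 4*199*(105 + 199² - 22*199) = 4 + 4*199*(105 + 39601 - 4378) = 4 + 4*199*35328 = 4 + 28121088 = 28121092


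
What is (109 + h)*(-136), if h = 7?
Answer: -15776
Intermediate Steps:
(109 + h)*(-136) = (109 + 7)*(-136) = 116*(-136) = -15776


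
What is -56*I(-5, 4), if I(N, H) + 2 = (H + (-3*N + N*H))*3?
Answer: 280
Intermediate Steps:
I(N, H) = -2 - 9*N + 3*H + 3*H*N (I(N, H) = -2 + (H + (-3*N + N*H))*3 = -2 + (H + (-3*N + H*N))*3 = -2 + (H - 3*N + H*N)*3 = -2 + (-9*N + 3*H + 3*H*N) = -2 - 9*N + 3*H + 3*H*N)
-56*I(-5, 4) = -56*(-2 - 9*(-5) + 3*4 + 3*4*(-5)) = -56*(-2 + 45 + 12 - 60) = -56*(-5) = 280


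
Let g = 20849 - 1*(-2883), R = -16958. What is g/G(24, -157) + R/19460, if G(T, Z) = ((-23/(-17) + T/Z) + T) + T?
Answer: 885167869/1838410 ≈ 481.49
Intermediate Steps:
g = 23732 (g = 20849 + 2883 = 23732)
G(T, Z) = 23/17 + 2*T + T/Z (G(T, Z) = ((-23*(-1/17) + T/Z) + T) + T = ((23/17 + T/Z) + T) + T = (23/17 + T + T/Z) + T = 23/17 + 2*T + T/Z)
g/G(24, -157) + R/19460 = 23732/(23/17 + 2*24 + 24/(-157)) - 16958/19460 = 23732/(23/17 + 48 + 24*(-1/157)) - 16958*1/19460 = 23732/(23/17 + 48 - 24/157) - 61/70 = 23732/(131315/2669) - 61/70 = 23732*(2669/131315) - 61/70 = 63340708/131315 - 61/70 = 885167869/1838410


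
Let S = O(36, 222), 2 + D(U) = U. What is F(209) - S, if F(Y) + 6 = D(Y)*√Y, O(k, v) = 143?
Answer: -149 + 207*√209 ≈ 2843.6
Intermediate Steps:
D(U) = -2 + U
S = 143
F(Y) = -6 + √Y*(-2 + Y) (F(Y) = -6 + (-2 + Y)*√Y = -6 + √Y*(-2 + Y))
F(209) - S = (-6 + √209*(-2 + 209)) - 1*143 = (-6 + √209*207) - 143 = (-6 + 207*√209) - 143 = -149 + 207*√209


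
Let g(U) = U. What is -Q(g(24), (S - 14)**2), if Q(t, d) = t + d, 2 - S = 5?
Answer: -313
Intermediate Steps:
S = -3 (S = 2 - 1*5 = 2 - 5 = -3)
Q(t, d) = d + t
-Q(g(24), (S - 14)**2) = -((-3 - 14)**2 + 24) = -((-17)**2 + 24) = -(289 + 24) = -1*313 = -313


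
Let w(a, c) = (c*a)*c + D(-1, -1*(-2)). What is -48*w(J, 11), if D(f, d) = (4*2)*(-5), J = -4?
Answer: 25152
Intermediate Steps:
D(f, d) = -40 (D(f, d) = 8*(-5) = -40)
w(a, c) = -40 + a*c**2 (w(a, c) = (c*a)*c - 40 = (a*c)*c - 40 = a*c**2 - 40 = -40 + a*c**2)
-48*w(J, 11) = -48*(-40 - 4*11**2) = -48*(-40 - 4*121) = -48*(-40 - 484) = -48*(-524) = 25152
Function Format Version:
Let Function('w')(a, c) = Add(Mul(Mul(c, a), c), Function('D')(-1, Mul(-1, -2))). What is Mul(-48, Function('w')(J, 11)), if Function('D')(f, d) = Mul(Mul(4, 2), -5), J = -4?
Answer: 25152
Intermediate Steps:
Function('D')(f, d) = -40 (Function('D')(f, d) = Mul(8, -5) = -40)
Function('w')(a, c) = Add(-40, Mul(a, Pow(c, 2))) (Function('w')(a, c) = Add(Mul(Mul(c, a), c), -40) = Add(Mul(Mul(a, c), c), -40) = Add(Mul(a, Pow(c, 2)), -40) = Add(-40, Mul(a, Pow(c, 2))))
Mul(-48, Function('w')(J, 11)) = Mul(-48, Add(-40, Mul(-4, Pow(11, 2)))) = Mul(-48, Add(-40, Mul(-4, 121))) = Mul(-48, Add(-40, -484)) = Mul(-48, -524) = 25152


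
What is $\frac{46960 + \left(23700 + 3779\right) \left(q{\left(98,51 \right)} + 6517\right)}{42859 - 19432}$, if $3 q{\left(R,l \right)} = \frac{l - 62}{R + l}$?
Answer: $\frac{80069736272}{10471869} \approx 7646.2$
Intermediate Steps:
$q{\left(R,l \right)} = \frac{-62 + l}{3 \left(R + l\right)}$ ($q{\left(R,l \right)} = \frac{\left(l - 62\right) \frac{1}{R + l}}{3} = \frac{\left(-62 + l\right) \frac{1}{R + l}}{3} = \frac{\frac{1}{R + l} \left(-62 + l\right)}{3} = \frac{-62 + l}{3 \left(R + l\right)}$)
$\frac{46960 + \left(23700 + 3779\right) \left(q{\left(98,51 \right)} + 6517\right)}{42859 - 19432} = \frac{46960 + \left(23700 + 3779\right) \left(\frac{-62 + 51}{3 \left(98 + 51\right)} + 6517\right)}{42859 - 19432} = \frac{46960 + 27479 \left(\frac{1}{3} \cdot \frac{1}{149} \left(-11\right) + 6517\right)}{23427} = \left(46960 + 27479 \left(\frac{1}{3} \cdot \frac{1}{149} \left(-11\right) + 6517\right)\right) \frac{1}{23427} = \left(46960 + 27479 \left(- \frac{11}{447} + 6517\right)\right) \frac{1}{23427} = \left(46960 + 27479 \cdot \frac{2913088}{447}\right) \frac{1}{23427} = \left(46960 + \frac{80048745152}{447}\right) \frac{1}{23427} = \frac{80069736272}{447} \cdot \frac{1}{23427} = \frac{80069736272}{10471869}$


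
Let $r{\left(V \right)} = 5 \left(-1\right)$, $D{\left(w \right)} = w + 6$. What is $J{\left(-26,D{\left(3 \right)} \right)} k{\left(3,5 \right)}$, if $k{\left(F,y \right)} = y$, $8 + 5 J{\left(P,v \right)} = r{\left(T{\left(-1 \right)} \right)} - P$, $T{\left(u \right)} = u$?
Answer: $13$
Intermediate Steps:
$D{\left(w \right)} = 6 + w$
$r{\left(V \right)} = -5$
$J{\left(P,v \right)} = - \frac{13}{5} - \frac{P}{5}$ ($J{\left(P,v \right)} = - \frac{8}{5} + \frac{-5 - P}{5} = - \frac{8}{5} - \left(1 + \frac{P}{5}\right) = - \frac{13}{5} - \frac{P}{5}$)
$J{\left(-26,D{\left(3 \right)} \right)} k{\left(3,5 \right)} = \left(- \frac{13}{5} - - \frac{26}{5}\right) 5 = \left(- \frac{13}{5} + \frac{26}{5}\right) 5 = \frac{13}{5} \cdot 5 = 13$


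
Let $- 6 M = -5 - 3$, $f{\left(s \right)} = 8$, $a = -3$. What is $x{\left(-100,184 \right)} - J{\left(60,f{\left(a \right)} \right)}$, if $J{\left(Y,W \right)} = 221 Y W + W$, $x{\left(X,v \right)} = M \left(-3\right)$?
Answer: $-106092$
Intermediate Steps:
$M = \frac{4}{3}$ ($M = - \frac{-5 - 3}{6} = \left(- \frac{1}{6}\right) \left(-8\right) = \frac{4}{3} \approx 1.3333$)
$x{\left(X,v \right)} = -4$ ($x{\left(X,v \right)} = \frac{4}{3} \left(-3\right) = -4$)
$J{\left(Y,W \right)} = W + 221 W Y$ ($J{\left(Y,W \right)} = 221 W Y + W = W + 221 W Y$)
$x{\left(-100,184 \right)} - J{\left(60,f{\left(a \right)} \right)} = -4 - 8 \left(1 + 221 \cdot 60\right) = -4 - 8 \left(1 + 13260\right) = -4 - 8 \cdot 13261 = -4 - 106088 = -106092$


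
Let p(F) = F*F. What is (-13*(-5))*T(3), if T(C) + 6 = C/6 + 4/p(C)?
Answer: -5915/18 ≈ -328.61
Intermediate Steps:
p(F) = F²
T(C) = -6 + 4/C² + C/6 (T(C) = -6 + (C/6 + 4/(C²)) = -6 + (C*(⅙) + 4/C²) = -6 + (C/6 + 4/C²) = -6 + (4/C² + C/6) = -6 + 4/C² + C/6)
(-13*(-5))*T(3) = (-13*(-5))*(-6 + 4/3² + (⅙)*3) = 65*(-6 + 4*(⅑) + ½) = 65*(-6 + 4/9 + ½) = 65*(-91/18) = -5915/18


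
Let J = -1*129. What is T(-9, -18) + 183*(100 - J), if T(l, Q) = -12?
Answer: 41895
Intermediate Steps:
J = -129
T(-9, -18) + 183*(100 - J) = -12 + 183*(100 - 1*(-129)) = -12 + 183*(100 + 129) = -12 + 183*229 = -12 + 41907 = 41895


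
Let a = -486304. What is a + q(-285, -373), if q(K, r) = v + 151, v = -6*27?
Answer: -486315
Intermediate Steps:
v = -162
q(K, r) = -11 (q(K, r) = -162 + 151 = -11)
a + q(-285, -373) = -486304 - 11 = -486315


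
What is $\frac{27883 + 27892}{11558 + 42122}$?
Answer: $\frac{11155}{10736} \approx 1.039$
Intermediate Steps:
$\frac{27883 + 27892}{11558 + 42122} = \frac{55775}{53680} = 55775 \cdot \frac{1}{53680} = \frac{11155}{10736}$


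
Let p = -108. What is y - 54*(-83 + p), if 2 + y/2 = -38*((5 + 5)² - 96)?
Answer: 10006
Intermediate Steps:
y = -308 (y = -4 + 2*(-38*((5 + 5)² - 96)) = -4 + 2*(-38*(10² - 96)) = -4 + 2*(-38*(100 - 96)) = -4 + 2*(-38*4) = -4 + 2*(-152) = -4 - 304 = -308)
y - 54*(-83 + p) = -308 - 54*(-83 - 108) = -308 - 54*(-191) = -308 + 10314 = 10006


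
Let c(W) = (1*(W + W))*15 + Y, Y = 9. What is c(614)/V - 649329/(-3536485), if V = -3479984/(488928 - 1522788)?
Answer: 16845732341562909/3076727804060 ≈ 5475.2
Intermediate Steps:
c(W) = 9 + 30*W (c(W) = (1*(W + W))*15 + 9 = (1*(2*W))*15 + 9 = (2*W)*15 + 9 = 30*W + 9 = 9 + 30*W)
V = 869996/258465 (V = -3479984/(-1033860) = -3479984*(-1/1033860) = 869996/258465 ≈ 3.3660)
c(614)/V - 649329/(-3536485) = (9 + 30*614)/(869996/258465) - 649329/(-3536485) = (9 + 18420)*(258465/869996) - 649329*(-1/3536485) = 18429*(258465/869996) + 649329/3536485 = 4763251485/869996 + 649329/3536485 = 16845732341562909/3076727804060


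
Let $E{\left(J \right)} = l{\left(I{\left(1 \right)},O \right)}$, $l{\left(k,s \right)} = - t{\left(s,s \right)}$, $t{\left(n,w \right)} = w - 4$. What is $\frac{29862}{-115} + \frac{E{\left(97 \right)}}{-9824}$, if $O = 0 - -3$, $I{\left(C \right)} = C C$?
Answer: $- \frac{293364403}{1129760} \approx -259.67$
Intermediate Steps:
$I{\left(C \right)} = C^{2}$
$t{\left(n,w \right)} = -4 + w$ ($t{\left(n,w \right)} = w - 4 = -4 + w$)
$O = 3$ ($O = 0 + 3 = 3$)
$l{\left(k,s \right)} = 4 - s$ ($l{\left(k,s \right)} = - (-4 + s) = 4 - s$)
$E{\left(J \right)} = 1$ ($E{\left(J \right)} = 4 - 3 = 1$)
$\frac{29862}{-115} + \frac{E{\left(97 \right)}}{-9824} = \frac{29862}{-115} + 1 \frac{1}{-9824} = 29862 \left(- \frac{1}{115}\right) + 1 \left(- \frac{1}{9824}\right) = - \frac{29862}{115} - \frac{1}{9824} = - \frac{293364403}{1129760}$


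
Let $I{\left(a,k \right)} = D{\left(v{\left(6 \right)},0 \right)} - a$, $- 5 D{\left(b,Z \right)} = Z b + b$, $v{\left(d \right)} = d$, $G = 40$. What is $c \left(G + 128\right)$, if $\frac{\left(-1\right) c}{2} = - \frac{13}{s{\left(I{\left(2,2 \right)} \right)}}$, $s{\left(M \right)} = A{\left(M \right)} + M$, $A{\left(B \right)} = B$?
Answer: $- \frac{1365}{2} \approx -682.5$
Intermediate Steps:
$D{\left(b,Z \right)} = - \frac{b}{5} - \frac{Z b}{5}$ ($D{\left(b,Z \right)} = - \frac{Z b + b}{5} = - \frac{b + Z b}{5} = - \frac{b}{5} - \frac{Z b}{5}$)
$I{\left(a,k \right)} = - \frac{6}{5} - a$ ($I{\left(a,k \right)} = \left(- \frac{1}{5}\right) 6 \left(1 + 0\right) - a = \left(- \frac{1}{5}\right) 6 \cdot 1 - a = - \frac{6}{5} - a$)
$s{\left(M \right)} = 2 M$ ($s{\left(M \right)} = M + M = 2 M$)
$c = - \frac{65}{16}$ ($c = - 2 \left(- \frac{13}{2 \left(- \frac{6}{5} - 2\right)}\right) = - 2 \left(- \frac{13}{2 \left(- \frac{16}{5}\right)}\right) = - 2 \left(- \frac{13}{- \frac{32}{5}}\right) = - 2 \left(\left(-13\right) \left(- \frac{5}{32}\right)\right) = \left(-2\right) \frac{65}{32} = - \frac{65}{16} \approx -4.0625$)
$c \left(G + 128\right) = - \frac{65 \left(40 + 128\right)}{16} = \left(- \frac{65}{16}\right) 168 = - \frac{1365}{2}$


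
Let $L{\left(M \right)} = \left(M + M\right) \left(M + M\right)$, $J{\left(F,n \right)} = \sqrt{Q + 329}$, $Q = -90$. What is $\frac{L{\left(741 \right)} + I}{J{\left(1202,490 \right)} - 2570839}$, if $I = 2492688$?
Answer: $- \frac{6027347460534}{3304606581841} - \frac{2344506 \sqrt{239}}{3304606581841} \approx -1.8239$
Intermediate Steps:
$J{\left(F,n \right)} = \sqrt{239}$ ($J{\left(F,n \right)} = \sqrt{-90 + 329} = \sqrt{239}$)
$L{\left(M \right)} = 4 M^{2}$ ($L{\left(M \right)} = 2 M 2 M = 4 M^{2}$)
$\frac{L{\left(741 \right)} + I}{J{\left(1202,490 \right)} - 2570839} = \frac{4 \cdot 741^{2} + 2492688}{\sqrt{239} - 2570839} = \frac{4 \cdot 549081 + 2492688}{-2570839 + \sqrt{239}} = \frac{2196324 + 2492688}{-2570839 + \sqrt{239}} = \frac{4689012}{-2570839 + \sqrt{239}}$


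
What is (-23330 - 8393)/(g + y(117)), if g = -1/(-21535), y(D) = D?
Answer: -683154805/2519596 ≈ -271.14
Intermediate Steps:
g = 1/21535 (g = -1*(-1/21535) = 1/21535 ≈ 4.6436e-5)
(-23330 - 8393)/(g + y(117)) = (-23330 - 8393)/(1/21535 + 117) = -31723/2519596/21535 = -31723*21535/2519596 = -683154805/2519596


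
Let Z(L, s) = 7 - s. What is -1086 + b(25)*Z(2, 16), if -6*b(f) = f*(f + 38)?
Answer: 2553/2 ≈ 1276.5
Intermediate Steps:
b(f) = -f*(38 + f)/6 (b(f) = -f*(f + 38)/6 = -f*(38 + f)/6)
-1086 + b(25)*Z(2, 16) = -1086 + (-1/6*25*(38 + 25))*(7 - 1*16) = -1086 + (-1/6*25*63)*(7 - 16) = -1086 - 525/2*(-9) = -1086 + 4725/2 = 2553/2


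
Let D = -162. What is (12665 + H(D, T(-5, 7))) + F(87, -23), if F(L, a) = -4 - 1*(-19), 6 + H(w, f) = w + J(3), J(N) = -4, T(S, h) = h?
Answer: 12508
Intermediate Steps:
H(w, f) = -10 + w (H(w, f) = -6 + (w - 4) = -6 + (-4 + w) = -10 + w)
F(L, a) = 15 (F(L, a) = -4 + 19 = 15)
(12665 + H(D, T(-5, 7))) + F(87, -23) = (12665 + (-10 - 162)) + 15 = (12665 - 172) + 15 = 12493 + 15 = 12508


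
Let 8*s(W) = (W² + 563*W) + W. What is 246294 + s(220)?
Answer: 267854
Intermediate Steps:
s(W) = W²/8 + 141*W/2 (s(W) = ((W² + 563*W) + W)/8 = (W² + 564*W)/8 = W²/8 + 141*W/2)
246294 + s(220) = 246294 + (⅛)*220*(564 + 220) = 246294 + (⅛)*220*784 = 246294 + 21560 = 267854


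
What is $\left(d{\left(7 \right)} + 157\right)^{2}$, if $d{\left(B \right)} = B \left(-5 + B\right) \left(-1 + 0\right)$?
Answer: $20449$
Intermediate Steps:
$d{\left(B \right)} = - B \left(-5 + B\right)$ ($d{\left(B \right)} = B \left(-5 + B\right) \left(-1\right) = - B \left(-5 + B\right)$)
$\left(d{\left(7 \right)} + 157\right)^{2} = \left(7 \left(5 - 7\right) + 157\right)^{2} = \left(7 \left(-2\right) + 157\right)^{2} = \left(-14 + 157\right)^{2} = 143^{2} = 20449$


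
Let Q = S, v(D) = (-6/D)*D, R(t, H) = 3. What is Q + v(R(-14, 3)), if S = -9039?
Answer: -9045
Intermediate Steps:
v(D) = -6
Q = -9039
Q + v(R(-14, 3)) = -9039 - 6 = -9045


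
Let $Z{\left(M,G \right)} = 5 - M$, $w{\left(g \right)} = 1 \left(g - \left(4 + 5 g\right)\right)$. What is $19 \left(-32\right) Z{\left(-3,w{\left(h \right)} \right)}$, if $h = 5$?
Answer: $-4864$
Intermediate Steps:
$w{\left(g \right)} = -4 - 4 g$ ($w{\left(g \right)} = 1 \left(g - \left(4 + 5 g\right)\right) = 1 \left(-4 - 4 g\right) = -4 - 4 g$)
$19 \left(-32\right) Z{\left(-3,w{\left(h \right)} \right)} = 19 \left(-32\right) \left(5 - -3\right) = - 608 \left(5 + 3\right) = \left(-608\right) 8 = -4864$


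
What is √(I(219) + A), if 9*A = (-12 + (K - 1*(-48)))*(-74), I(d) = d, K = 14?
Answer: I*√1729/3 ≈ 13.86*I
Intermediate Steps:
A = -3700/9 (A = ((-12 + (14 - 1*(-48)))*(-74))/9 = ((-12 + (14 + 48))*(-74))/9 = ((-12 + 62)*(-74))/9 = (50*(-74))/9 = (⅑)*(-3700) = -3700/9 ≈ -411.11)
√(I(219) + A) = √(219 - 3700/9) = √(-1729/9) = I*√1729/3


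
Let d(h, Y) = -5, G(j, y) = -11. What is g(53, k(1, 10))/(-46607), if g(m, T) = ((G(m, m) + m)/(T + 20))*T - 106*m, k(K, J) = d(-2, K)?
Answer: 512/4237 ≈ 0.12084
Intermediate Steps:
k(K, J) = -5
g(m, T) = -106*m + T*(-11 + m)/(20 + T) (g(m, T) = ((-11 + m)/(T + 20))*T - 106*m = ((-11 + m)/(20 + T))*T - 106*m = T*(-11 + m)/(20 + T) - 106*m = -106*m + T*(-11 + m)/(20 + T))
g(53, k(1, 10))/(-46607) = ((-2120*53 - 11*(-5) - 105*(-5)*53)/(20 - 5))/(-46607) = ((-112360 + 55 + 27825)/15)*(-1/46607) = ((1/15)*(-84480))*(-1/46607) = -5632*(-1/46607) = 512/4237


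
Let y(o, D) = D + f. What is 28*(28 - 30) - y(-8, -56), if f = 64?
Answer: -64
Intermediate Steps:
y(o, D) = 64 + D (y(o, D) = D + 64 = 64 + D)
28*(28 - 30) - y(-8, -56) = 28*(28 - 30) - (64 - 56) = 28*(-2) - 1*8 = -56 - 8 = -64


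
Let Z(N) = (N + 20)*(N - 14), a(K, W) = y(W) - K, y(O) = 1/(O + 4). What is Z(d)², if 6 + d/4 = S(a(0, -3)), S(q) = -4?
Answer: 1166400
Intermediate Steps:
y(O) = 1/(4 + O)
a(K, W) = 1/(4 + W) - K
d = -40 (d = -24 + 4*(-4) = -24 - 16 = -40)
Z(N) = (-14 + N)*(20 + N) (Z(N) = (20 + N)*(-14 + N) = (-14 + N)*(20 + N))
Z(d)² = (-280 + (-40)² + 6*(-40))² = (-280 + 1600 - 240)² = 1080² = 1166400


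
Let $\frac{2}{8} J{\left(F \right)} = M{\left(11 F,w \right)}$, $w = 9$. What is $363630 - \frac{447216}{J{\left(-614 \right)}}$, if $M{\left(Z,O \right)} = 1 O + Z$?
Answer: $\frac{2452796154}{6745} \approx 3.6365 \cdot 10^{5}$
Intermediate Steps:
$M{\left(Z,O \right)} = O + Z$
$J{\left(F \right)} = 36 + 44 F$ ($J{\left(F \right)} = 4 \left(9 + 11 F\right) = 36 + 44 F$)
$363630 - \frac{447216}{J{\left(-614 \right)}} = 363630 - \frac{447216}{36 + 44 \left(-614\right)} = 363630 - \frac{447216}{36 - 27016} = 363630 - \frac{447216}{-26980} = 363630 - - \frac{111804}{6745} = 363630 + \frac{111804}{6745} = \frac{2452796154}{6745}$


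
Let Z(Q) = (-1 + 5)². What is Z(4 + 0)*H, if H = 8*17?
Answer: 2176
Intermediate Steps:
H = 136
Z(Q) = 16 (Z(Q) = 4² = 16)
Z(4 + 0)*H = 16*136 = 2176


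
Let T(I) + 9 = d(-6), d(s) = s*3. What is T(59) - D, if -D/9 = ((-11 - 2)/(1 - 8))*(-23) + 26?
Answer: -1242/7 ≈ -177.43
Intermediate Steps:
d(s) = 3*s
T(I) = -27 (T(I) = -9 + 3*(-6) = -9 - 18 = -27)
D = 1053/7 (D = -9*(((-11 - 2)/(1 - 8))*(-23) + 26) = -9*(-13/(-7)*(-23) + 26) = -9*(-13*(-⅐)*(-23) + 26) = -9*((13/7)*(-23) + 26) = -9*(-299/7 + 26) = -9*(-117/7) = 1053/7 ≈ 150.43)
T(59) - D = -27 - 1*1053/7 = -27 - 1053/7 = -1242/7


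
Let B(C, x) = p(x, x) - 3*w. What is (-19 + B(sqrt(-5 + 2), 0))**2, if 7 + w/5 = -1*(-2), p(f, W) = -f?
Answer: 3136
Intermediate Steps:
w = -25 (w = -35 + 5*(-1*(-2)) = -35 + 5*2 = -35 + 10 = -25)
B(C, x) = 75 - x (B(C, x) = -x - 3*(-25) = -x + 75 = 75 - x)
(-19 + B(sqrt(-5 + 2), 0))**2 = (-19 + (75 - 1*0))**2 = (-19 + (75 + 0))**2 = (-19 + 75)**2 = 56**2 = 3136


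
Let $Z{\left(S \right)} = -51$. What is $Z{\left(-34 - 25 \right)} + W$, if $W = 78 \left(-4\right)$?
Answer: $-363$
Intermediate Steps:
$W = -312$
$Z{\left(-34 - 25 \right)} + W = -51 - 312 = -363$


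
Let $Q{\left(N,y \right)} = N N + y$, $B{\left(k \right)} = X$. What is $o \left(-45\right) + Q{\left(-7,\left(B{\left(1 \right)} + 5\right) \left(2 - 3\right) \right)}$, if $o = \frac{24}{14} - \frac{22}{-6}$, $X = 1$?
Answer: $- \frac{1394}{7} \approx -199.14$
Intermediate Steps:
$B{\left(k \right)} = 1$
$o = \frac{113}{21}$ ($o = 24 \cdot \frac{1}{14} - - \frac{11}{3} = \frac{12}{7} + \frac{11}{3} = \frac{113}{21} \approx 5.381$)
$Q{\left(N,y \right)} = y + N^{2}$ ($Q{\left(N,y \right)} = N^{2} + y = y + N^{2}$)
$o \left(-45\right) + Q{\left(-7,\left(B{\left(1 \right)} + 5\right) \left(2 - 3\right) \right)} = \frac{113}{21} \left(-45\right) + \left(\left(1 + 5\right) \left(2 - 3\right) + \left(-7\right)^{2}\right) = - \frac{1695}{7} + \left(6 \left(-1\right) + 49\right) = - \frac{1695}{7} + \left(-6 + 49\right) = - \frac{1695}{7} + 43 = - \frac{1394}{7}$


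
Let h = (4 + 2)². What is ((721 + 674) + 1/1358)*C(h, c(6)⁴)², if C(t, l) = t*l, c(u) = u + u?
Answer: 527836211446284288/679 ≈ 7.7737e+14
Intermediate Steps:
c(u) = 2*u
h = 36 (h = 6² = 36)
C(t, l) = l*t
((721 + 674) + 1/1358)*C(h, c(6)⁴)² = ((721 + 674) + 1/1358)*((2*6)⁴*36)² = (1395 + 1/1358)*(12⁴*36)² = 1894411*(20736*36)²/1358 = (1894411/1358)*746496² = (1894411/1358)*557256278016 = 527836211446284288/679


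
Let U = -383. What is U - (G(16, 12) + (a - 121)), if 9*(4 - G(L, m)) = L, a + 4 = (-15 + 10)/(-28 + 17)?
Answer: -25807/99 ≈ -260.68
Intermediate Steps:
a = -39/11 (a = -4 + (-15 + 10)/(-28 + 17) = -4 - 5/(-11) = -4 - 5*(-1/11) = -4 + 5/11 = -39/11 ≈ -3.5455)
G(L, m) = 4 - L/9
U - (G(16, 12) + (a - 121)) = -383 - ((4 - ⅑*16) + (-39/11 - 121)) = -383 - ((4 - 16/9) - 1370/11) = -383 - (20/9 - 1370/11) = -383 - 1*(-12110/99) = -383 + 12110/99 = -25807/99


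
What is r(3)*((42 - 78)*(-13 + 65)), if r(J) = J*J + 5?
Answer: -26208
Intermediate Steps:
r(J) = 5 + J² (r(J) = J² + 5 = 5 + J²)
r(3)*((42 - 78)*(-13 + 65)) = (5 + 3²)*((42 - 78)*(-13 + 65)) = (5 + 9)*(-36*52) = 14*(-1872) = -26208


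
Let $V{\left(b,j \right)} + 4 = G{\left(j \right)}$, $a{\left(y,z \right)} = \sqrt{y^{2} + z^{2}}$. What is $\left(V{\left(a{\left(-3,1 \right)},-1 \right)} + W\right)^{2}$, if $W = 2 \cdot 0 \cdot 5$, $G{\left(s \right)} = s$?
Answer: $25$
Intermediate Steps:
$V{\left(b,j \right)} = -4 + j$
$W = 0$ ($W = 0 \cdot 5 = 0$)
$\left(V{\left(a{\left(-3,1 \right)},-1 \right)} + W\right)^{2} = \left(\left(-4 - 1\right) + 0\right)^{2} = \left(-5 + 0\right)^{2} = \left(-5\right)^{2} = 25$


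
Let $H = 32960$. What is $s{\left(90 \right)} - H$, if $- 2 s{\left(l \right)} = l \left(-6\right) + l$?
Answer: $-32735$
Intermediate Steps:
$s{\left(l \right)} = \frac{5 l}{2}$ ($s{\left(l \right)} = - \frac{l \left(-6\right) + l}{2} = - \frac{- 6 l + l}{2} = - \frac{\left(-5\right) l}{2} = \frac{5 l}{2}$)
$s{\left(90 \right)} - H = \frac{5}{2} \cdot 90 - 32960 = 225 - 32960 = -32735$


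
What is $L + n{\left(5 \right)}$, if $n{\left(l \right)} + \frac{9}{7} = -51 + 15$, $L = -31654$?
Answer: $- \frac{221839}{7} \approx -31691.0$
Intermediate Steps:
$n{\left(l \right)} = - \frac{261}{7}$ ($n{\left(l \right)} = - \frac{9}{7} + \left(-51 + 15\right) = - \frac{9}{7} - 36 = - \frac{261}{7}$)
$L + n{\left(5 \right)} = -31654 - \frac{261}{7} = - \frac{221839}{7}$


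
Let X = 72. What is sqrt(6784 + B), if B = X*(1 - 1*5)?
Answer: 4*sqrt(406) ≈ 80.598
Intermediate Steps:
B = -288 (B = 72*(1 - 1*5) = 72*(1 - 5) = 72*(-4) = -288)
sqrt(6784 + B) = sqrt(6784 - 288) = sqrt(6496) = 4*sqrt(406)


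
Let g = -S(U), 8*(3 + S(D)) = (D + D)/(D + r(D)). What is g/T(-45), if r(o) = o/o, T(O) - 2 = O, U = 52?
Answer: -146/2279 ≈ -0.064063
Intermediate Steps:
T(O) = 2 + O
r(o) = 1
S(D) = -3 + D/(4*(1 + D)) (S(D) = -3 + ((D + D)/(D + 1))/8 = -3 + ((2*D)/(1 + D))/8 = -3 + (2*D/(1 + D))/8 = -3 + D/(4*(1 + D)))
g = 146/53 (g = -(-12 - 11*52)/(4*(1 + 52)) = -(-12 - 572)/(4*53) = -(-584)/(4*53) = -1*(-146/53) = 146/53 ≈ 2.7547)
g/T(-45) = 146/(53*(2 - 45)) = (146/53)/(-43) = (146/53)*(-1/43) = -146/2279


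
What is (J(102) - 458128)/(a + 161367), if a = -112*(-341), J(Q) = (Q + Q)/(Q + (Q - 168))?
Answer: -1374367/598677 ≈ -2.2957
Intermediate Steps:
J(Q) = 2*Q/(-168 + 2*Q) (J(Q) = (2*Q)/(Q + (-168 + Q)) = (2*Q)/(-168 + 2*Q) = 2*Q/(-168 + 2*Q))
a = 38192
(J(102) - 458128)/(a + 161367) = (102/(-84 + 102) - 458128)/(38192 + 161367) = (102/18 - 458128)/199559 = (102*(1/18) - 458128)*(1/199559) = (17/3 - 458128)*(1/199559) = -1374367/3*1/199559 = -1374367/598677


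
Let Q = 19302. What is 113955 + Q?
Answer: 133257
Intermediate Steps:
113955 + Q = 113955 + 19302 = 133257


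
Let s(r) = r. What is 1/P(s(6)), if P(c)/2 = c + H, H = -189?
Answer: -1/366 ≈ -0.0027322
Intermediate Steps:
P(c) = -378 + 2*c (P(c) = 2*(c - 189) = 2*(-189 + c) = -378 + 2*c)
1/P(s(6)) = 1/(-378 + 2*6) = 1/(-378 + 12) = 1/(-366) = -1/366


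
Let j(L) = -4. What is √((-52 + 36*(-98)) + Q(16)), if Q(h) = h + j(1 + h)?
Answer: 4*I*√223 ≈ 59.733*I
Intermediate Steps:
Q(h) = -4 + h (Q(h) = h - 4 = -4 + h)
√((-52 + 36*(-98)) + Q(16)) = √((-52 + 36*(-98)) + (-4 + 16)) = √((-52 - 3528) + 12) = √(-3580 + 12) = √(-3568) = 4*I*√223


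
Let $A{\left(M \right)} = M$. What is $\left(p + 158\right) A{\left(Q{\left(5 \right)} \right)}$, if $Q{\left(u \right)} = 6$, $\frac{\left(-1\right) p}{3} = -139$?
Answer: $3450$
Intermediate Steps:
$p = 417$ ($p = \left(-3\right) \left(-139\right) = 417$)
$\left(p + 158\right) A{\left(Q{\left(5 \right)} \right)} = \left(417 + 158\right) 6 = 575 \cdot 6 = 3450$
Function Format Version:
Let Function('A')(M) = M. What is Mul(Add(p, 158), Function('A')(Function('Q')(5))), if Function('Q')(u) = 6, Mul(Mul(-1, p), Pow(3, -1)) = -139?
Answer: 3450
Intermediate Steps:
p = 417 (p = Mul(-3, -139) = 417)
Mul(Add(p, 158), Function('A')(Function('Q')(5))) = Mul(Add(417, 158), 6) = Mul(575, 6) = 3450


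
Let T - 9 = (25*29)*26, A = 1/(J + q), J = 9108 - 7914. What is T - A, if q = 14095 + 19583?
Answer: 657651047/34872 ≈ 18859.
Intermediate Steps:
q = 33678
J = 1194
A = 1/34872 (A = 1/(1194 + 33678) = 1/34872 ≈ 2.8676e-5)
T = 18859 (T = 9 + (25*29)*26 = 9 + 725*26 = 9 + 18850 = 18859)
T - A = 18859 - 1*1/34872 = 18859 - 1/34872 = 657651047/34872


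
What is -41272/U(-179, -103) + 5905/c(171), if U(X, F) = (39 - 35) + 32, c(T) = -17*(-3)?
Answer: -157691/153 ≈ -1030.7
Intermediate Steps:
c(T) = 51
U(X, F) = 36 (U(X, F) = 4 + 32 = 36)
-41272/U(-179, -103) + 5905/c(171) = -41272/36 + 5905/51 = -41272*1/36 + 5905*(1/51) = -10318/9 + 5905/51 = -157691/153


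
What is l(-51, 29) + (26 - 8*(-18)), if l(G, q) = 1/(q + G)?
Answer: 3739/22 ≈ 169.95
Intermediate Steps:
l(G, q) = 1/(G + q)
l(-51, 29) + (26 - 8*(-18)) = 1/(-51 + 29) + (26 - 8*(-18)) = 1/(-22) + (26 + 144) = -1/22 + 170 = 3739/22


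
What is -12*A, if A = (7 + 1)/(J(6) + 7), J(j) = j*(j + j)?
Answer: -96/79 ≈ -1.2152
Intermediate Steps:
J(j) = 2*j**2 (J(j) = j*(2*j) = 2*j**2)
A = 8/79 (A = (7 + 1)/(2*6**2 + 7) = 8/(2*36 + 7) = 8/(72 + 7) = 8/79 ≈ 0.10127)
-12*A = -12*8/79 = -96/79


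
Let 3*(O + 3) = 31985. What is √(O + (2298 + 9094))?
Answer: 2*√49614/3 ≈ 148.49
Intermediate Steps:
O = 31976/3 (O = -3 + (⅓)*31985 = -3 + 31985/3 = 31976/3 ≈ 10659.)
√(O + (2298 + 9094)) = √(31976/3 + (2298 + 9094)) = √(31976/3 + 11392) = √(66152/3) = 2*√49614/3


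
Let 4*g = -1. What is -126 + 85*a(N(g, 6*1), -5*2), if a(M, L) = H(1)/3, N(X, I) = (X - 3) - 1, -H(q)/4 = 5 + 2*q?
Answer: -2758/3 ≈ -919.33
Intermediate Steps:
H(q) = -20 - 8*q (H(q) = -4*(5 + 2*q) = -20 - 8*q)
g = -¼ (g = (¼)*(-1) = -¼ ≈ -0.25000)
N(X, I) = -4 + X (N(X, I) = (-3 + X) - 1 = -4 + X)
a(M, L) = -28/3 (a(M, L) = (-20 - 8*1)/3 = (-20 - 8)*(⅓) = -28*⅓ = -28/3)
-126 + 85*a(N(g, 6*1), -5*2) = -126 + 85*(-28/3) = -126 - 2380/3 = -2758/3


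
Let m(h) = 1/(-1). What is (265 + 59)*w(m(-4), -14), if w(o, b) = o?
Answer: -324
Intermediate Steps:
m(h) = -1
(265 + 59)*w(m(-4), -14) = (265 + 59)*(-1) = 324*(-1) = -324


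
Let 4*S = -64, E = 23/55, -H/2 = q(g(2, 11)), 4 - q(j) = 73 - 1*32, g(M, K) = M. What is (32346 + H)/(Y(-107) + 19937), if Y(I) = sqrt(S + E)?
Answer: 8887416175/5465404788 - 8105*I*sqrt(47135)/5465404788 ≈ 1.6261 - 0.00032196*I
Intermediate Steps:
q(j) = -37 (q(j) = 4 - (73 - 1*32) = 4 - (73 - 32) = 4 - 1*41 = 4 - 41 = -37)
H = 74 (H = -2*(-37) = 74)
E = 23/55 (E = 23*(1/55) = 23/55 ≈ 0.41818)
S = -16 (S = (1/4)*(-64) = -16)
Y(I) = I*sqrt(47135)/55 (Y(I) = sqrt(-16 + 23/55) = sqrt(-857/55) = I*sqrt(47135)/55)
(32346 + H)/(Y(-107) + 19937) = (32346 + 74)/(I*sqrt(47135)/55 + 19937) = 32420/(19937 + I*sqrt(47135)/55)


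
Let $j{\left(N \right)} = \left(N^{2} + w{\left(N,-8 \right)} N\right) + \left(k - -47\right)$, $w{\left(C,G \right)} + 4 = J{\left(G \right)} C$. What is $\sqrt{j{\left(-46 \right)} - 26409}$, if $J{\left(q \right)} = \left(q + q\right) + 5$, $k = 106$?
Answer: $24 i \sqrt{82} \approx 217.33 i$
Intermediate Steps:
$J{\left(q \right)} = 5 + 2 q$ ($J{\left(q \right)} = 2 q + 5 = 5 + 2 q$)
$w{\left(C,G \right)} = -4 + C \left(5 + 2 G\right)$ ($w{\left(C,G \right)} = -4 + \left(5 + 2 G\right) C = -4 + C \left(5 + 2 G\right)$)
$j{\left(N \right)} = 153 + N^{2} + N \left(-4 - 11 N\right)$ ($j{\left(N \right)} = \left(N^{2} + \left(-4 + N \left(5 + 2 \left(-8\right)\right)\right) N\right) + \left(106 - -47\right) = \left(N^{2} + \left(-4 + N \left(5 - 16\right)\right) N\right) + \left(106 + 47\right) = \left(N^{2} + \left(-4 + N \left(-11\right)\right) N\right) + 153 = \left(N^{2} + \left(-4 - 11 N\right) N\right) + 153 = \left(N^{2} + N \left(-4 - 11 N\right)\right) + 153 = 153 + N^{2} + N \left(-4 - 11 N\right)$)
$\sqrt{j{\left(-46 \right)} - 26409} = \sqrt{\left(153 - 10 \left(-46\right)^{2} - -184\right) - 26409} = \sqrt{\left(153 - 21160 + 184\right) - 26409} = \sqrt{-20823 - 26409} = \sqrt{-47232} = 24 i \sqrt{82}$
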